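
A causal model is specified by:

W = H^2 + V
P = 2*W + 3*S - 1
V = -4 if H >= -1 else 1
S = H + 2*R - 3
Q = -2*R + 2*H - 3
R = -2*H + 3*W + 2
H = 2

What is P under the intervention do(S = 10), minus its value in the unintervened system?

45

The intervention breaks the incoming arrows to S: S = H + 2*R - 3 no longer applies, and S = 10.
V = -4 if H >= -1 else 1  [with H=2]  = -4
W = H^2 + V  [with H=2, V=-4]  = 0
P = 2*W + 3*S - 1  [with W=0, S=10]  = 29
Without intervention: V = -4 if H >= -1 else 1  [with H=2]  = -4; W = H^2 + V  [with H=2, V=-4]  = 0; R = -2*H + 3*W + 2  [with H=2, W=0]  = -2; S = H + 2*R - 3  [with H=2, R=-2]  = -5; P = 2*W + 3*S - 1  [with W=0, S=-5]  = -16.
Change = 29 − (-16) = 45.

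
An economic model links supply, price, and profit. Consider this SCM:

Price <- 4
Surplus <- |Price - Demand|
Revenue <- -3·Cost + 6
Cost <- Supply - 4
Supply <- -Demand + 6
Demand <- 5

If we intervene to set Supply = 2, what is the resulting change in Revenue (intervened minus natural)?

do(Supply=2) replaces the equation Supply <- -Demand + 6 with the constant Supply = 2.
Cost = Supply - 4  [with Supply=2]  = -2
Revenue = -3·Cost + 6  [with Cost=-2]  = 12
Without intervention: Supply = -Demand + 6  [with Demand=5]  = 1; Cost = Supply - 4  [with Supply=1]  = -3; Revenue = -3·Cost + 6  [with Cost=-3]  = 15.
Change = 12 − 15 = -3.

-3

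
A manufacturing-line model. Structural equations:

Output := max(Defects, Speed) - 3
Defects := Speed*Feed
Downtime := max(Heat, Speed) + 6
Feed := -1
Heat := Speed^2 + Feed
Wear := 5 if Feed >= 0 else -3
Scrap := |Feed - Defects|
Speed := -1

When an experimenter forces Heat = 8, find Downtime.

14

The intervention breaks the incoming arrows to Heat: Heat := Speed^2 + Feed no longer applies, and Heat = 8.
Downtime = max(Heat, Speed) + 6  [with Heat=8, Speed=-1]  = 14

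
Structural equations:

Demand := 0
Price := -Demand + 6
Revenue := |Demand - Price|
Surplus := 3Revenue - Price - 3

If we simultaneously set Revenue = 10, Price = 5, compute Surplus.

The joint intervention fixes Revenue = 10, Price = 5, removing each variable's own equation.
Surplus = 3Revenue - Price - 3  [with Revenue=10, Price=5]  = 22

22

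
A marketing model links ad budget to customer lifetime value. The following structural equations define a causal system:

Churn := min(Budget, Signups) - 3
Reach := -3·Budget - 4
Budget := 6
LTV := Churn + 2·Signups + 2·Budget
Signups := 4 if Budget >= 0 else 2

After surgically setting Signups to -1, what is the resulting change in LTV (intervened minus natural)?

do(Signups=-1) replaces the equation Signups := 4 if Budget >= 0 else 2 with the constant Signups = -1.
Churn = min(Budget, Signups) - 3  [with Budget=6, Signups=-1]  = -4
LTV = Churn + 2·Signups + 2·Budget  [with Churn=-4, Signups=-1, Budget=6]  = 6
Without intervention: Signups = 4 if Budget >= 0 else 2  [with Budget=6]  = 4; Churn = min(Budget, Signups) - 3  [with Budget=6, Signups=4]  = 1; LTV = Churn + 2·Signups + 2·Budget  [with Churn=1, Signups=4, Budget=6]  = 21.
Change = 6 − 21 = -15.

-15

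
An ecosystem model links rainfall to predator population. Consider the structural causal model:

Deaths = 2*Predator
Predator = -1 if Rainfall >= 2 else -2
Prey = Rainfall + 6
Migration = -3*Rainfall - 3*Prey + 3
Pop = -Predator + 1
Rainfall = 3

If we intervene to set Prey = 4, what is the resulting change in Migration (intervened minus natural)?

do(Prey=4) replaces the equation Prey = Rainfall + 6 with the constant Prey = 4.
Migration = -3*Rainfall - 3*Prey + 3  [with Rainfall=3, Prey=4]  = -18
Without intervention: Prey = Rainfall + 6  [with Rainfall=3]  = 9; Migration = -3*Rainfall - 3*Prey + 3  [with Rainfall=3, Prey=9]  = -33.
Change = -18 − (-33) = 15.

15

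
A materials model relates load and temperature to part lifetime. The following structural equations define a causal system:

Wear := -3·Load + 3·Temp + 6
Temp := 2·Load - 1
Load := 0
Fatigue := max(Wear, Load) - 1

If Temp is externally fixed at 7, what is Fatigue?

Under do(Temp=7), the mechanism Temp := 2·Load - 1 is discarded; Temp is fixed at 7.
Wear = -3·Load + 3·Temp + 6  [with Load=0, Temp=7]  = 27
Fatigue = max(Wear, Load) - 1  [with Wear=27, Load=0]  = 26

26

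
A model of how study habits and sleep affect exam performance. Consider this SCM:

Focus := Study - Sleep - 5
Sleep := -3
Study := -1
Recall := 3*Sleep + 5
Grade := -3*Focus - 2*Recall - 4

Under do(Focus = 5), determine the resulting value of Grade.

-11

do(Focus=5) replaces the equation Focus := Study - Sleep - 5 with the constant Focus = 5.
Recall = 3*Sleep + 5  [with Sleep=-3]  = -4
Grade = -3*Focus - 2*Recall - 4  [with Focus=5, Recall=-4]  = -11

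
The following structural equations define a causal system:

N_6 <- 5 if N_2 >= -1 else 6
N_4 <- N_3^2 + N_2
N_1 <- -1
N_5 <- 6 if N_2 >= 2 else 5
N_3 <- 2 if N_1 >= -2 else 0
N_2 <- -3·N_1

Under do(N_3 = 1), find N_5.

do(N_3=1) replaces the equation N_3 <- 2 if N_1 >= -2 else 0 with the constant N_3 = 1.
N_5 is not downstream of the intervention, so its value is determined by the original equations.
N_2 = -3·N_1  [with N_1=-1]  = 3
N_5 = 6 if N_2 >= 2 else 5  [with N_2=3]  = 6

6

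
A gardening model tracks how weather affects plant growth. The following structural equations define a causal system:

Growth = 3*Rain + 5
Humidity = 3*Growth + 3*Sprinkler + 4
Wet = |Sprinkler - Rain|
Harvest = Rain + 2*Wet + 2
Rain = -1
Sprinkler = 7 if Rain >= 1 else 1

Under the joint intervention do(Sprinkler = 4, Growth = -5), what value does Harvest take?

The joint intervention fixes Sprinkler = 4, Growth = -5, removing each variable's own equation.
Wet = |Sprinkler - Rain|  [with Sprinkler=4, Rain=-1]  = 5
Harvest = Rain + 2*Wet + 2  [with Rain=-1, Wet=5]  = 11

11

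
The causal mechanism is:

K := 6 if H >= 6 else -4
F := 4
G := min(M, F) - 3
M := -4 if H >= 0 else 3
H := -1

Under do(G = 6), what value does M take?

The intervention breaks the incoming arrows to G: G := min(M, F) - 3 no longer applies, and G = 6.
Since M is not a descendant of the intervened variable, it is unaffected.
M = -4 if H >= 0 else 3  [with H=-1]  = 3

3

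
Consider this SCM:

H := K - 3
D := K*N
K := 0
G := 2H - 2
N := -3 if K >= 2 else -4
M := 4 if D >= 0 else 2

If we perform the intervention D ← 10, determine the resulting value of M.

4

The intervention breaks the incoming arrows to D: D := K*N no longer applies, and D = 10.
M = 4 if D >= 0 else 2  [with D=10]  = 4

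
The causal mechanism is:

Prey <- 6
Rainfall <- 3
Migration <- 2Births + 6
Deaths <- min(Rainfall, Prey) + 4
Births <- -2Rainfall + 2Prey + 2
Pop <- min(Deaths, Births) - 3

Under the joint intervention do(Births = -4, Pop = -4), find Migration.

The joint intervention fixes Births = -4, Pop = -4, removing each variable's own equation.
Migration = 2Births + 6  [with Births=-4]  = -2

-2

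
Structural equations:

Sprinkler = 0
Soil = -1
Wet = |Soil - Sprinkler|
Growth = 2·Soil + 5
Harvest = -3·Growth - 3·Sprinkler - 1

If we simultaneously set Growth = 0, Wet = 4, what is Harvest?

-1

The joint intervention fixes Growth = 0, Wet = 4, removing each variable's own equation.
Harvest = -3·Growth - 3·Sprinkler - 1  [with Growth=0, Sprinkler=0]  = -1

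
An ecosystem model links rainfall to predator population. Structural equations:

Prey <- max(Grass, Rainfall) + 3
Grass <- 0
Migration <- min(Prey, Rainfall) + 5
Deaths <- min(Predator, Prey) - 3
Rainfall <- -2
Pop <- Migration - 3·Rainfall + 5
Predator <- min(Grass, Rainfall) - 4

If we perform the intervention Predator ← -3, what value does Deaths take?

Intervening sets Predator = -3 and removes its equation (Predator <- min(Grass, Rainfall) - 4).
Prey = max(Grass, Rainfall) + 3  [with Grass=0, Rainfall=-2]  = 3
Deaths = min(Predator, Prey) - 3  [with Predator=-3, Prey=3]  = -6

-6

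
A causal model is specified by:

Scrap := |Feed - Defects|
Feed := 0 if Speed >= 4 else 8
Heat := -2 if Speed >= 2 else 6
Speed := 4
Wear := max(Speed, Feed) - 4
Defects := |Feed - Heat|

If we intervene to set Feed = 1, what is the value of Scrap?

Under do(Feed=1), the mechanism Feed := 0 if Speed >= 4 else 8 is discarded; Feed is fixed at 1.
Heat = -2 if Speed >= 2 else 6  [with Speed=4]  = -2
Defects = |Feed - Heat|  [with Feed=1, Heat=-2]  = 3
Scrap = |Feed - Defects|  [with Feed=1, Defects=3]  = 2

2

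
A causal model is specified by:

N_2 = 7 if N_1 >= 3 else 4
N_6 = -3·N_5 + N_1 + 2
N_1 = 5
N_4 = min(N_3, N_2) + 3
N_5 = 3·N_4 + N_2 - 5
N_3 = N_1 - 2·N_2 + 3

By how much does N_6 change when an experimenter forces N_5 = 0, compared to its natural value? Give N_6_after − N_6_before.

-21

The intervention breaks the incoming arrows to N_5: N_5 = 3·N_4 + N_2 - 5 no longer applies, and N_5 = 0.
N_6 = -3·N_5 + N_1 + 2  [with N_5=0, N_1=5]  = 7
Without intervention: N_2 = 7 if N_1 >= 3 else 4  [with N_1=5]  = 7; N_3 = N_1 - 2·N_2 + 3  [with N_1=5, N_2=7]  = -6; N_4 = min(N_3, N_2) + 3  [with N_3=-6, N_2=7]  = -3; N_5 = 3·N_4 + N_2 - 5  [with N_4=-3, N_2=7]  = -7; N_6 = -3·N_5 + N_1 + 2  [with N_5=-7, N_1=5]  = 28.
Change = 7 − 28 = -21.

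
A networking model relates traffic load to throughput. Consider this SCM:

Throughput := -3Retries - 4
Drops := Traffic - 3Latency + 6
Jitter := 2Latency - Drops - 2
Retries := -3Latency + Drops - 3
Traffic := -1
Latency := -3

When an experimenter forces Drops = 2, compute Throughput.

The intervention breaks the incoming arrows to Drops: Drops := Traffic - 3Latency + 6 no longer applies, and Drops = 2.
Retries = -3Latency + Drops - 3  [with Latency=-3, Drops=2]  = 8
Throughput = -3Retries - 4  [with Retries=8]  = -28

-28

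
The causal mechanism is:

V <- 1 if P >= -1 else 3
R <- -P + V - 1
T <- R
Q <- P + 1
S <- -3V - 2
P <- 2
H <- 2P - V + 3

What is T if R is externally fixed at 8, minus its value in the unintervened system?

10

The intervention breaks the incoming arrows to R: R <- -P + V - 1 no longer applies, and R = 8.
T = R  [with R=8]  = 8
Without intervention: V = 1 if P >= -1 else 3  [with P=2]  = 1; R = -P + V - 1  [with P=2, V=1]  = -2; T = R  [with R=-2]  = -2.
Change = 8 − (-2) = 10.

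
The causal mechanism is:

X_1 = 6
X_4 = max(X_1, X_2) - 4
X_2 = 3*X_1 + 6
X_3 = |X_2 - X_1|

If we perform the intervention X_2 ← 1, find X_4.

Under do(X_2=1), the mechanism X_2 = 3*X_1 + 6 is discarded; X_2 is fixed at 1.
X_4 = max(X_1, X_2) - 4  [with X_1=6, X_2=1]  = 2

2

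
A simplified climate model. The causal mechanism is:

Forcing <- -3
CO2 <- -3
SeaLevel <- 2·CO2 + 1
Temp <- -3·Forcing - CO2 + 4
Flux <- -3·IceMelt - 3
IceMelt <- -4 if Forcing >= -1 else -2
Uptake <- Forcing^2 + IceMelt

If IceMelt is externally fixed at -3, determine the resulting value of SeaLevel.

-5

Intervening sets IceMelt = -3 and removes its equation (IceMelt <- -4 if Forcing >= -1 else -2).
No directed path runs from IceMelt to SeaLevel, so SeaLevel keeps its natural value.
SeaLevel = 2·CO2 + 1  [with CO2=-3]  = -5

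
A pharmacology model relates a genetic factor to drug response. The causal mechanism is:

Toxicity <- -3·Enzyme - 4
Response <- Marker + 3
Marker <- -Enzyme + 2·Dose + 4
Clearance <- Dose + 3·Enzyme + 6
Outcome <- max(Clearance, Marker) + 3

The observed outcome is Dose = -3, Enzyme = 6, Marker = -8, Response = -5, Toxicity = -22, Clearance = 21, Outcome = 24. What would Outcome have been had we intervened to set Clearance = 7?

10

Intervening sets Clearance = 7 and removes its equation (Clearance <- Dose + 3·Enzyme + 6).
Marker = -Enzyme + 2·Dose + 4  [with Enzyme=6, Dose=-3]  = -8
Outcome = max(Clearance, Marker) + 3  [with Clearance=7, Marker=-8]  = 10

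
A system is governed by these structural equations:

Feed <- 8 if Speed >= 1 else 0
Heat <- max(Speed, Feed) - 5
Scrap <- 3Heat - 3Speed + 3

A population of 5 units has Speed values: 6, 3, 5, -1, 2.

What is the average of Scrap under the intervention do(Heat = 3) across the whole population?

3

Under do(Heat=3), Heat's equation is replaced by Heat=3 for every unit. Per-unit Scrap: -6, 3, -3, 15, 6. Mean = 3.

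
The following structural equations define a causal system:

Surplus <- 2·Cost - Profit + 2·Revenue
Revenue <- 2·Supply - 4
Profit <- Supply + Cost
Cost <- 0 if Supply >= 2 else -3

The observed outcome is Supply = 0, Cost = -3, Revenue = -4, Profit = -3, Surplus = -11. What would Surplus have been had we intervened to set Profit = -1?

-13

Intervening sets Profit = -1 and removes its equation (Profit <- Supply + Cost).
Cost = 0 if Supply >= 2 else -3  [with Supply=0]  = -3
Revenue = 2·Supply - 4  [with Supply=0]  = -4
Surplus = 2·Cost - Profit + 2·Revenue  [with Cost=-3, Profit=-1, Revenue=-4]  = -13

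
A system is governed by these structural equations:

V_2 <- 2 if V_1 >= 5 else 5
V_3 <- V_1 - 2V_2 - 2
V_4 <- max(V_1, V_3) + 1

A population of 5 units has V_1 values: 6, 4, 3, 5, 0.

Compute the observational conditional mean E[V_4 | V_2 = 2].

6.5

Observing V_2=2 restricts to units where V_2's equation naturally yields 2: V_1 ∈ {6, 5}. In that subpopulation V_4 = 7, 6, mean 6.5.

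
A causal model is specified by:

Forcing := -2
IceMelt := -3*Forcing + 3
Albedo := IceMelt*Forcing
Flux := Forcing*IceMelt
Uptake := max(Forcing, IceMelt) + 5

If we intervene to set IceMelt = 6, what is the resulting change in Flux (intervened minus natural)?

6

Under do(IceMelt=6), the mechanism IceMelt := -3*Forcing + 3 is discarded; IceMelt is fixed at 6.
Flux = Forcing*IceMelt  [with Forcing=-2, IceMelt=6]  = -12
Without intervention: IceMelt = -3*Forcing + 3  [with Forcing=-2]  = 9; Flux = Forcing*IceMelt  [with Forcing=-2, IceMelt=9]  = -18.
Change = -12 − (-18) = 6.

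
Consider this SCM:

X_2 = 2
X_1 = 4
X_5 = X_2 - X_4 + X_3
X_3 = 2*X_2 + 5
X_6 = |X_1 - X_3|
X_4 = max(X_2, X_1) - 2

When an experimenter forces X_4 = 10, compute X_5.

Intervening sets X_4 = 10 and removes its equation (X_4 = max(X_2, X_1) - 2).
X_3 = 2*X_2 + 5  [with X_2=2]  = 9
X_5 = X_2 - X_4 + X_3  [with X_2=2, X_4=10, X_3=9]  = 1

1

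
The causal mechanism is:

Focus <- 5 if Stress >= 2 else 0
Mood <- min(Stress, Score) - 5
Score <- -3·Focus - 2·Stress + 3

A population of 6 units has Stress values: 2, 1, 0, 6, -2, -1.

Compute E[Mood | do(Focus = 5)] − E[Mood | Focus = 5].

6

Every unit gets Focus=5 under the intervention. Mood values become -21, -19, -17, -29, -13, -15; E[Mood|do(Focus=5)] = -19.
Conditioning on Focus=5 selects the 2 unit(s) with Stress ∈ {2, 6}. Their Mood values: -21, -29. Mean = -25.
Difference = -19 − (-25) = 6.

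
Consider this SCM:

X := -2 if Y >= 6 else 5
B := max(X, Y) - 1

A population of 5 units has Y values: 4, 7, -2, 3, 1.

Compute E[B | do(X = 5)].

The intervention sets X=5 in all 5 units regardless of Y. Recomputing B per unit gives 4, 6, 4, 4, 4; average 4.4.

4.4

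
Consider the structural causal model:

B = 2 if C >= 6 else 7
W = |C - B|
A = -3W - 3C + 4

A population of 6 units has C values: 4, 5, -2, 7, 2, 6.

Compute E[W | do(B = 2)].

Every unit gets B=2 under the intervention. W values become 2, 3, 4, 5, 0, 4; E[W|do(B=2)] = 3.

3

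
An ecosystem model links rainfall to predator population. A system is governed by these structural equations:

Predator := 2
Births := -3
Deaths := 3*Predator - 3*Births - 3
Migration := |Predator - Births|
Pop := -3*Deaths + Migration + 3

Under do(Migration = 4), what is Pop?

-29

Intervening sets Migration = 4 and removes its equation (Migration := |Predator - Births|).
Deaths = 3*Predator - 3*Births - 3  [with Predator=2, Births=-3]  = 12
Pop = -3*Deaths + Migration + 3  [with Deaths=12, Migration=4]  = -29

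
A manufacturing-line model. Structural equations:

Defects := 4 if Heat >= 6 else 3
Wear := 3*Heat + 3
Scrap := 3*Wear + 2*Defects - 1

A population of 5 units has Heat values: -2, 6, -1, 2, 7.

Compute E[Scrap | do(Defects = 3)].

35.6

Under do(Defects=3), Defects's equation is replaced by Defects=3 for every unit. Per-unit Scrap: -4, 68, 5, 32, 77. Mean = 35.6.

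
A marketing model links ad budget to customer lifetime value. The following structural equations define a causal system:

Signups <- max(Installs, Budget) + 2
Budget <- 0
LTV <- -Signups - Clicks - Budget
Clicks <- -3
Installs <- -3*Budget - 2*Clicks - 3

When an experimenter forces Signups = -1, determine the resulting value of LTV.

4

Intervening sets Signups = -1 and removes its equation (Signups <- max(Installs, Budget) + 2).
LTV = -Signups - Clicks - Budget  [with Signups=-1, Clicks=-3, Budget=0]  = 4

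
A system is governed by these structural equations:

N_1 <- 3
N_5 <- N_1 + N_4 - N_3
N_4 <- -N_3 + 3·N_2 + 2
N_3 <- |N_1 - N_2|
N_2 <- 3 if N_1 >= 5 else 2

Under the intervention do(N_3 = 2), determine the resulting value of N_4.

The intervention breaks the incoming arrows to N_3: N_3 <- |N_1 - N_2| no longer applies, and N_3 = 2.
N_2 = 3 if N_1 >= 5 else 2  [with N_1=3]  = 2
N_4 = -N_3 + 3·N_2 + 2  [with N_3=2, N_2=2]  = 6

6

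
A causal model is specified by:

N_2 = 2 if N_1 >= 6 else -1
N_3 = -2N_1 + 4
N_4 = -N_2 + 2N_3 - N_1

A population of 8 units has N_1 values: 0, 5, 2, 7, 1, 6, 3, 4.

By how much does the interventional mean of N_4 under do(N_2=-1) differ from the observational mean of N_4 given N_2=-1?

-5

do(N_2=-1) breaks N_2's dependence on N_1. With N_2=-1 fixed, N_4 across the units is 9, -16, -1, -26, 4, -21, -6, -11, mean -8.5.
Observing N_2=-1 restricts to units where N_2's equation naturally yields -1: N_1 ∈ {0, 5, 2, 1, 3, 4}. In that subpopulation N_4 = 9, -16, -1, 4, -6, -11, mean -3.5.
Difference = -8.5 − (-3.5) = -5.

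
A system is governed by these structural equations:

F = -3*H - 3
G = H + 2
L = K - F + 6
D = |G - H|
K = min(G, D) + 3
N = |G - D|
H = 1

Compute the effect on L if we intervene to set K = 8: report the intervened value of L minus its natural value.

3

Intervening sets K = 8 and removes its equation (K = min(G, D) + 3).
F = -3*H - 3  [with H=1]  = -6
L = K - F + 6  [with K=8, F=-6]  = 20
Without intervention: G = H + 2  [with H=1]  = 3; D = |G - H|  [with G=3, H=1]  = 2; F = -3*H - 3  [with H=1]  = -6; K = min(G, D) + 3  [with G=3, D=2]  = 5; L = K - F + 6  [with K=5, F=-6]  = 17.
Change = 20 − 17 = 3.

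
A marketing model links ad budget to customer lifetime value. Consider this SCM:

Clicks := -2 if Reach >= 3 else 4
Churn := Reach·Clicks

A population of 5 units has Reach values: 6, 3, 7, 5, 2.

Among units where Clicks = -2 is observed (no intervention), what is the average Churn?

-10.5

Conditioning on Clicks=-2 selects the 4 unit(s) with Reach ∈ {6, 3, 7, 5}. Their Churn values: -12, -6, -14, -10. Mean = -10.5.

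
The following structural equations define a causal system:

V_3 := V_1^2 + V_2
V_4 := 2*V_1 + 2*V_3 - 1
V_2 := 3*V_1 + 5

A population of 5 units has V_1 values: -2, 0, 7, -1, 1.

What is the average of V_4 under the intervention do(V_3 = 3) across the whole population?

7

The intervention sets V_3=3 in all 5 units regardless of V_1. Recomputing V_4 per unit gives 1, 5, 19, 3, 7; average 7.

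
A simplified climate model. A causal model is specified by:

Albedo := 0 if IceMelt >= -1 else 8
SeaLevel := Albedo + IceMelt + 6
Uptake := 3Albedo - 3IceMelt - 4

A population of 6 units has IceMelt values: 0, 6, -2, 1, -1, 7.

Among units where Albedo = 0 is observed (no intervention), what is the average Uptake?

-11.8

Observing Albedo=0 restricts to units where Albedo's equation naturally yields 0: IceMelt ∈ {0, 6, 1, -1, 7}. In that subpopulation Uptake = -4, -22, -7, -1, -25, mean -11.8.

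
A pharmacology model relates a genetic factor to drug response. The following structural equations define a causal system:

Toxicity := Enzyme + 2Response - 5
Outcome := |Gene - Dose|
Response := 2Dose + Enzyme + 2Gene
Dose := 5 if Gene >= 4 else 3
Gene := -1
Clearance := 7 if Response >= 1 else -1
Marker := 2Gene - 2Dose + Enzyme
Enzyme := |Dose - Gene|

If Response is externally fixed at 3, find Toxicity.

5

The intervention breaks the incoming arrows to Response: Response := 2Dose + Enzyme + 2Gene no longer applies, and Response = 3.
Dose = 5 if Gene >= 4 else 3  [with Gene=-1]  = 3
Enzyme = |Dose - Gene|  [with Dose=3, Gene=-1]  = 4
Toxicity = Enzyme + 2Response - 5  [with Enzyme=4, Response=3]  = 5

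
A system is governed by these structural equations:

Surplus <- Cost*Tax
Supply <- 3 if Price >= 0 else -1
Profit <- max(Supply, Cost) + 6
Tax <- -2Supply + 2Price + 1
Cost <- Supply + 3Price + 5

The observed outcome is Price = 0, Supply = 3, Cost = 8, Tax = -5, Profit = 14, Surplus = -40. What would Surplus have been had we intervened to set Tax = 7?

56

Under do(Tax=7), the mechanism Tax <- -2Supply + 2Price + 1 is discarded; Tax is fixed at 7.
Supply = 3 if Price >= 0 else -1  [with Price=0]  = 3
Cost = Supply + 3Price + 5  [with Supply=3, Price=0]  = 8
Surplus = Cost*Tax  [with Cost=8, Tax=7]  = 56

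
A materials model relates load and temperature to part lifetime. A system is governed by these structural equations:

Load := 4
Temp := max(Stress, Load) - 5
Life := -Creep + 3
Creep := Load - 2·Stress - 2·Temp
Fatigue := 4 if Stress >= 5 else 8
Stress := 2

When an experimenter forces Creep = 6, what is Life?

Under do(Creep=6), the mechanism Creep := Load - 2·Stress - 2·Temp is discarded; Creep is fixed at 6.
Life = -Creep + 3  [with Creep=6]  = -3

-3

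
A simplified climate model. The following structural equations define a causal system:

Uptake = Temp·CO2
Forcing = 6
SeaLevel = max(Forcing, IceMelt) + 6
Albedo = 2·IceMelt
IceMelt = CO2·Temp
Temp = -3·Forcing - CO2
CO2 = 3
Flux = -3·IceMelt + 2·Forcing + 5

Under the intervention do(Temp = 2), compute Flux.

The intervention breaks the incoming arrows to Temp: Temp = -3·Forcing - CO2 no longer applies, and Temp = 2.
IceMelt = CO2·Temp  [with CO2=3, Temp=2]  = 6
Flux = -3·IceMelt + 2·Forcing + 5  [with IceMelt=6, Forcing=6]  = -1

-1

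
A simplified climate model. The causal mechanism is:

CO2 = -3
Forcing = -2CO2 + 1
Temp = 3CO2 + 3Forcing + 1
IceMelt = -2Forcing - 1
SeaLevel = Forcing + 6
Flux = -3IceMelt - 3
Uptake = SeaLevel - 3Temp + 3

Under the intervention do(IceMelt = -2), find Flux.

Under do(IceMelt=-2), the mechanism IceMelt = -2Forcing - 1 is discarded; IceMelt is fixed at -2.
Flux = -3IceMelt - 3  [with IceMelt=-2]  = 3

3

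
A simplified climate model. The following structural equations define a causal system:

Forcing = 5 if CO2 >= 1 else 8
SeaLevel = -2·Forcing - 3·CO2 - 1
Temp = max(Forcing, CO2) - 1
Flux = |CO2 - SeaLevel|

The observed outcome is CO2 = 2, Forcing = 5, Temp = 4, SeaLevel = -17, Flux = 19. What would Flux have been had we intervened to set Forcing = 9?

27

do(Forcing=9) replaces the equation Forcing = 5 if CO2 >= 1 else 8 with the constant Forcing = 9.
SeaLevel = -2·Forcing - 3·CO2 - 1  [with Forcing=9, CO2=2]  = -25
Flux = |CO2 - SeaLevel|  [with CO2=2, SeaLevel=-25]  = 27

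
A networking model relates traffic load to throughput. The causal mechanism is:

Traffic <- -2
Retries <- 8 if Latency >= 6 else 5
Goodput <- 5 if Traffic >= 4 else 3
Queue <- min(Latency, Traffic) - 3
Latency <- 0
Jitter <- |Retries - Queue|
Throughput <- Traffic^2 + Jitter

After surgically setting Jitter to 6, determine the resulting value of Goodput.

Under do(Jitter=6), the mechanism Jitter <- |Retries - Queue| is discarded; Jitter is fixed at 6.
Since Goodput is not a descendant of the intervened variable, it is unaffected.
Goodput = 5 if Traffic >= 4 else 3  [with Traffic=-2]  = 3

3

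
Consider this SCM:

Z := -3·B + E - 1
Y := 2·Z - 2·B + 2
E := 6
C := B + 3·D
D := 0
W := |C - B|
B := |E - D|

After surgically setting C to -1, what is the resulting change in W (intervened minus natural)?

Intervening sets C = -1 and removes its equation (C := B + 3·D).
B = |E - D|  [with E=6, D=0]  = 6
W = |C - B|  [with C=-1, B=6]  = 7
Without intervention: B = |E - D|  [with E=6, D=0]  = 6; C = B + 3·D  [with B=6, D=0]  = 6; W = |C - B|  [with C=6, B=6]  = 0.
Change = 7 − 0 = 7.

7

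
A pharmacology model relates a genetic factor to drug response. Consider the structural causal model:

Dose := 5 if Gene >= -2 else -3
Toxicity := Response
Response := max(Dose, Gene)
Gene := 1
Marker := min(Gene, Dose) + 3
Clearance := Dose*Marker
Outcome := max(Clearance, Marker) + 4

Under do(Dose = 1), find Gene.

Under do(Dose=1), the mechanism Dose := 5 if Gene >= -2 else -3 is discarded; Dose is fixed at 1.
Gene is not downstream of the intervention, so its value is determined by the original equations.

1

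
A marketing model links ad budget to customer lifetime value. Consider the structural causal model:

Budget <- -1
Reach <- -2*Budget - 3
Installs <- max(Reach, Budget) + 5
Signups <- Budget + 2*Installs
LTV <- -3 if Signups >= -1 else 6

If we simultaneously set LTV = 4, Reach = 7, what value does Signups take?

23

Setting LTV = 4, Reach = 7 by intervention discards those variables' equations.
Installs = max(Reach, Budget) + 5  [with Reach=7, Budget=-1]  = 12
Signups = Budget + 2*Installs  [with Budget=-1, Installs=12]  = 23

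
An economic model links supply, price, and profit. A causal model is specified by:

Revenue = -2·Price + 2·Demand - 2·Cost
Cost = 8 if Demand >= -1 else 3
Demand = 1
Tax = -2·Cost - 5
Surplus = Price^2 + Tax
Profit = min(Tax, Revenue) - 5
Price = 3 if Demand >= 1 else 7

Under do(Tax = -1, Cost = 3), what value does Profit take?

The joint intervention fixes Tax = -1, Cost = 3, removing each variable's own equation.
Price = 3 if Demand >= 1 else 7  [with Demand=1]  = 3
Revenue = -2·Price + 2·Demand - 2·Cost  [with Price=3, Demand=1, Cost=3]  = -10
Profit = min(Tax, Revenue) - 5  [with Tax=-1, Revenue=-10]  = -15

-15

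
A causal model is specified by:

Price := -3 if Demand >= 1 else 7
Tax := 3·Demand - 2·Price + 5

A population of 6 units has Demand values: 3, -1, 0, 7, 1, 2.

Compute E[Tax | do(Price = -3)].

17

do(Price=-3) breaks Price's dependence on Demand. With Price=-3 fixed, Tax across the units is 20, 8, 11, 32, 14, 17, mean 17.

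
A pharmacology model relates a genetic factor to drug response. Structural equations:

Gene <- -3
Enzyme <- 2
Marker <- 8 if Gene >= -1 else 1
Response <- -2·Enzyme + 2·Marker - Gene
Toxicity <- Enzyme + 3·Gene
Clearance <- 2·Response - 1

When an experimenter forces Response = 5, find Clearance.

9

Under do(Response=5), the mechanism Response <- -2·Enzyme + 2·Marker - Gene is discarded; Response is fixed at 5.
Clearance = 2·Response - 1  [with Response=5]  = 9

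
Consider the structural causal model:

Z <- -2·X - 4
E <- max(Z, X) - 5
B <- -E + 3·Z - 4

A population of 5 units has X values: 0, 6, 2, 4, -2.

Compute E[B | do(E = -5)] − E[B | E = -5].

The intervention sets E=-5 in all 5 units regardless of X. Recomputing B per unit gives -11, -47, -23, -35, 1; average -23.
Observing E=-5 restricts to units where E's equation naturally yields -5: X ∈ {0, -2}. In that subpopulation B = -11, 1, mean -5.
Difference = -23 − (-5) = -18.

-18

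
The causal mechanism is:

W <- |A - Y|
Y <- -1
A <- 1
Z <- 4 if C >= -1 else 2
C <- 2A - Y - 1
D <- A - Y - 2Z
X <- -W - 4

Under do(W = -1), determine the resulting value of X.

-3

Under do(W=-1), the mechanism W <- |A - Y| is discarded; W is fixed at -1.
X = -W - 4  [with W=-1]  = -3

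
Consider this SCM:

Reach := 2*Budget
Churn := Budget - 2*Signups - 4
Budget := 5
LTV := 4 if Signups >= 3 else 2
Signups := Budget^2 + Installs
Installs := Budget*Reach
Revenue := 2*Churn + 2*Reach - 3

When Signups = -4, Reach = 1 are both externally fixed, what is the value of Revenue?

17

The joint intervention fixes Signups = -4, Reach = 1, removing each variable's own equation.
Churn = Budget - 2*Signups - 4  [with Budget=5, Signups=-4]  = 9
Revenue = 2*Churn + 2*Reach - 3  [with Churn=9, Reach=1]  = 17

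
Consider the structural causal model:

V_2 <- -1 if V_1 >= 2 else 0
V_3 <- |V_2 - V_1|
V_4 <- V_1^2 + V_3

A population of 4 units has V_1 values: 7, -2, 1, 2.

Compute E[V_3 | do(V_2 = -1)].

Every unit gets V_2=-1 under the intervention. V_3 values become 8, 1, 2, 3; E[V_3|do(V_2=-1)] = 3.5.

3.5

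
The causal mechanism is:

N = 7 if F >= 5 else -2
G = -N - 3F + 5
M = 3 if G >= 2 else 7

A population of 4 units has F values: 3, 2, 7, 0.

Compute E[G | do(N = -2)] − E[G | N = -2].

Every unit gets N=-2 under the intervention. G values become -2, 1, -14, 7; E[G|do(N=-2)] = -2.
E[G|N=-2] averages over only the 3 units with N=-2 (F = 3, 2, 0): G = -2, 1, 7, mean 2.
Difference = -2 − 2 = -4.

-4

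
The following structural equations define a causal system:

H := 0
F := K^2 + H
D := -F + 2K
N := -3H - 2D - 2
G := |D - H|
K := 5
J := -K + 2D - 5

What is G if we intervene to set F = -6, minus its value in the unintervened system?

The intervention breaks the incoming arrows to F: F := K^2 + H no longer applies, and F = -6.
D = -F + 2K  [with F=-6, K=5]  = 16
G = |D - H|  [with D=16, H=0]  = 16
Without intervention: F = K^2 + H  [with K=5, H=0]  = 25; D = -F + 2K  [with F=25, K=5]  = -15; G = |D - H|  [with D=-15, H=0]  = 15.
Change = 16 − 15 = 1.

1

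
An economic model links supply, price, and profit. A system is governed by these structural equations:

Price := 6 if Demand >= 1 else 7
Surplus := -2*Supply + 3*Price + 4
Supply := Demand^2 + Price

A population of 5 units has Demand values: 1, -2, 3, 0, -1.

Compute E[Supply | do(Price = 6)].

Every unit gets Price=6 under the intervention. Supply values become 7, 10, 15, 6, 7; E[Supply|do(Price=6)] = 9.

9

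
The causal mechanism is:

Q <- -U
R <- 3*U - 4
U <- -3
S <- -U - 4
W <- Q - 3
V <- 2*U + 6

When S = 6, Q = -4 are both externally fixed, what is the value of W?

-7

Setting S = 6, Q = -4 by intervention discards those variables' equations.
W = Q - 3  [with Q=-4]  = -7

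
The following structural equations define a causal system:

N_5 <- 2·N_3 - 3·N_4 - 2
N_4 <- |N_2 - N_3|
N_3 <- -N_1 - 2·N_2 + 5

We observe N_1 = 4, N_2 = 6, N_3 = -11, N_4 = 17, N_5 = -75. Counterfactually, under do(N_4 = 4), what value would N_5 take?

Intervening sets N_4 = 4 and removes its equation (N_4 <- |N_2 - N_3|).
N_3 = -N_1 - 2·N_2 + 5  [with N_1=4, N_2=6]  = -11
N_5 = 2·N_3 - 3·N_4 - 2  [with N_3=-11, N_4=4]  = -36

-36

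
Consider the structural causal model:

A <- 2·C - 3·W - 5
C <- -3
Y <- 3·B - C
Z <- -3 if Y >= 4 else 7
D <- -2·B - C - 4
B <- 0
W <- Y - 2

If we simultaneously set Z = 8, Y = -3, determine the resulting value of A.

Setting Z = 8, Y = -3 by intervention discards those variables' equations.
W = Y - 2  [with Y=-3]  = -5
A = 2·C - 3·W - 5  [with C=-3, W=-5]  = 4

4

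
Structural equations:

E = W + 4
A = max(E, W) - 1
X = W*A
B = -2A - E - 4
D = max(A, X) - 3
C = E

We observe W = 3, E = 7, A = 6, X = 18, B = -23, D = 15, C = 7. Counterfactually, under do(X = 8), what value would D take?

Under do(X=8), the mechanism X = W*A is discarded; X is fixed at 8.
E = W + 4  [with W=3]  = 7
A = max(E, W) - 1  [with E=7, W=3]  = 6
D = max(A, X) - 3  [with A=6, X=8]  = 5

5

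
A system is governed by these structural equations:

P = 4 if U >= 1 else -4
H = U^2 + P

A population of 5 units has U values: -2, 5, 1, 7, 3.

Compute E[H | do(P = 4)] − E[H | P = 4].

-3.4

The intervention sets P=4 in all 5 units regardless of U. Recomputing H per unit gives 8, 29, 5, 53, 13; average 21.6.
E[H|P=4] averages over only the 4 units with P=4 (U = 5, 1, 7, 3): H = 29, 5, 53, 13, mean 25.
Difference = 21.6 − 25 = -3.4.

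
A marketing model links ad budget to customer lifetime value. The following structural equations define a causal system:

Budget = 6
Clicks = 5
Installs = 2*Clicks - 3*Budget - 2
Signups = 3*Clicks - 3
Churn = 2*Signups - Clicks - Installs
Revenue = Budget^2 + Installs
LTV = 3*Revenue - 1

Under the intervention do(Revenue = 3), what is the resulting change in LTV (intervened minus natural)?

-69

Intervening sets Revenue = 3 and removes its equation (Revenue = Budget^2 + Installs).
LTV = 3*Revenue - 1  [with Revenue=3]  = 8
Without intervention: Installs = 2*Clicks - 3*Budget - 2  [with Clicks=5, Budget=6]  = -10; Revenue = Budget^2 + Installs  [with Budget=6, Installs=-10]  = 26; LTV = 3*Revenue - 1  [with Revenue=26]  = 77.
Change = 8 − 77 = -69.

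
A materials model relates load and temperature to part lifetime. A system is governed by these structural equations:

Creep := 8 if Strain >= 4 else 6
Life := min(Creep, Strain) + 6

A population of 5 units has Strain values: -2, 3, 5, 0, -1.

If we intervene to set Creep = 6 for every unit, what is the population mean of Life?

7

Under do(Creep=6), Creep's equation is replaced by Creep=6 for every unit. Per-unit Life: 4, 9, 11, 6, 5. Mean = 7.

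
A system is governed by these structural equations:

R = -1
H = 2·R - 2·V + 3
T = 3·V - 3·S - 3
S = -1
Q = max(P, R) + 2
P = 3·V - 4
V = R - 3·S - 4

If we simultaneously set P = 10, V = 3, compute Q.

The joint intervention fixes P = 10, V = 3, removing each variable's own equation.
Q = max(P, R) + 2  [with P=10, R=-1]  = 12

12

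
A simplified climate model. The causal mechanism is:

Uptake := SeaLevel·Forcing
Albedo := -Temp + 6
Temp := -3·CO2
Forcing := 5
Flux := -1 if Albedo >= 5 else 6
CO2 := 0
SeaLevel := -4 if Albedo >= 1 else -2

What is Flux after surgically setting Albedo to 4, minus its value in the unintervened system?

Under do(Albedo=4), the mechanism Albedo := -Temp + 6 is discarded; Albedo is fixed at 4.
Flux = -1 if Albedo >= 5 else 6  [with Albedo=4]  = 6
Without intervention: Temp = -3·CO2  [with CO2=0]  = 0; Albedo = -Temp + 6  [with Temp=0]  = 6; Flux = -1 if Albedo >= 5 else 6  [with Albedo=6]  = -1.
Change = 6 − (-1) = 7.

7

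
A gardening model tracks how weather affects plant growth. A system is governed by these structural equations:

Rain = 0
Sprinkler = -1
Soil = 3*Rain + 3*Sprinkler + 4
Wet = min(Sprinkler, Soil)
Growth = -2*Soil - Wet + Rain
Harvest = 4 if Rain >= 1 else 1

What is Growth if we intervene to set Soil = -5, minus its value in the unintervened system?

16

do(Soil=-5) replaces the equation Soil = 3*Rain + 3*Sprinkler + 4 with the constant Soil = -5.
Wet = min(Sprinkler, Soil)  [with Sprinkler=-1, Soil=-5]  = -5
Growth = -2*Soil - Wet + Rain  [with Soil=-5, Wet=-5, Rain=0]  = 15
Without intervention: Soil = 3*Rain + 3*Sprinkler + 4  [with Rain=0, Sprinkler=-1]  = 1; Wet = min(Sprinkler, Soil)  [with Sprinkler=-1, Soil=1]  = -1; Growth = -2*Soil - Wet + Rain  [with Soil=1, Wet=-1, Rain=0]  = -1.
Change = 15 − (-1) = 16.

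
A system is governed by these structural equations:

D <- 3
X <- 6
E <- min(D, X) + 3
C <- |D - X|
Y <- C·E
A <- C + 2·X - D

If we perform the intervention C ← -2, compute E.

Under do(C=-2), the mechanism C <- |D - X| is discarded; C is fixed at -2.
Since E is not a descendant of the intervened variable, it is unaffected.
E = min(D, X) + 3  [with D=3, X=6]  = 6

6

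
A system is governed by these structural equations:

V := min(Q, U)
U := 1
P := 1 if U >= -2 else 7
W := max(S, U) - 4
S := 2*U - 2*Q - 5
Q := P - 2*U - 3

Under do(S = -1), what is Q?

do(S=-1) replaces the equation S := 2*U - 2*Q - 5 with the constant S = -1.
Q is not downstream of the intervention, so its value is determined by the original equations.
P = 1 if U >= -2 else 7  [with U=1]  = 1
Q = P - 2*U - 3  [with P=1, U=1]  = -4

-4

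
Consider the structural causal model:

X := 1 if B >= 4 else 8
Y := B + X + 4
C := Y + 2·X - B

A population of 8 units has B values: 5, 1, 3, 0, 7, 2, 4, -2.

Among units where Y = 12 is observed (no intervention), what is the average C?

17.5

Observing Y=12 restricts to units where Y's equation naturally yields 12: B ∈ {0, 7}. In that subpopulation C = 28, 7, mean 17.5.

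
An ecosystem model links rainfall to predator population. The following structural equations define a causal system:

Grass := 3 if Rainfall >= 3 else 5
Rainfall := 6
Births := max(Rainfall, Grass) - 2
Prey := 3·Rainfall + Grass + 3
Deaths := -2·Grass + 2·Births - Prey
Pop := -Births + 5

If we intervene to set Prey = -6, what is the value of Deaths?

8

do(Prey=-6) replaces the equation Prey := 3·Rainfall + Grass + 3 with the constant Prey = -6.
Grass = 3 if Rainfall >= 3 else 5  [with Rainfall=6]  = 3
Births = max(Rainfall, Grass) - 2  [with Rainfall=6, Grass=3]  = 4
Deaths = -2·Grass + 2·Births - Prey  [with Grass=3, Births=4, Prey=-6]  = 8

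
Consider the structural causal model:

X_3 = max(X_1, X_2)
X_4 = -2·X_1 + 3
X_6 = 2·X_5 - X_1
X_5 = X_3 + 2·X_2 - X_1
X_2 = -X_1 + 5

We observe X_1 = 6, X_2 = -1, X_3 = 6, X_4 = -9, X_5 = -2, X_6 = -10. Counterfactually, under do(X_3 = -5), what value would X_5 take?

-13

do(X_3=-5) replaces the equation X_3 = max(X_1, X_2) with the constant X_3 = -5.
X_2 = -X_1 + 5  [with X_1=6]  = -1
X_5 = X_3 + 2·X_2 - X_1  [with X_3=-5, X_2=-1, X_1=6]  = -13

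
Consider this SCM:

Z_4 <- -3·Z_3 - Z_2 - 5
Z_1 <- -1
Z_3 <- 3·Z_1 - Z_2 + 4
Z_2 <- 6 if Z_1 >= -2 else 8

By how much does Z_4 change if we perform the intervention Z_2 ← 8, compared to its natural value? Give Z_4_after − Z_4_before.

Under do(Z_2=8), the mechanism Z_2 <- 6 if Z_1 >= -2 else 8 is discarded; Z_2 is fixed at 8.
Z_3 = 3·Z_1 - Z_2 + 4  [with Z_1=-1, Z_2=8]  = -7
Z_4 = -3·Z_3 - Z_2 - 5  [with Z_3=-7, Z_2=8]  = 8
Without intervention: Z_2 = 6 if Z_1 >= -2 else 8  [with Z_1=-1]  = 6; Z_3 = 3·Z_1 - Z_2 + 4  [with Z_1=-1, Z_2=6]  = -5; Z_4 = -3·Z_3 - Z_2 - 5  [with Z_3=-5, Z_2=6]  = 4.
Change = 8 − 4 = 4.

4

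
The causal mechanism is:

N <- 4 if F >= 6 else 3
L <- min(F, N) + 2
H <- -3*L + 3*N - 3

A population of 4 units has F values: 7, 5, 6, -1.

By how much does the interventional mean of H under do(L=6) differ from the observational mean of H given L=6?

do(L=6) breaks L's dependence on F. With L=6 fixed, H across the units is -9, -12, -9, -12, mean -10.5.
E[H|L=6] averages over only the 2 units with L=6 (F = 7, 6): H = -9, -9, mean -9.
Difference = -10.5 − (-9) = -1.5.

-1.5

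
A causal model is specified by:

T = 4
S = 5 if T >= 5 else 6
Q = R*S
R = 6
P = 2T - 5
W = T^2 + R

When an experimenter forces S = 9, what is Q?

54

Under do(S=9), the mechanism S = 5 if T >= 5 else 6 is discarded; S is fixed at 9.
Q = R*S  [with R=6, S=9]  = 54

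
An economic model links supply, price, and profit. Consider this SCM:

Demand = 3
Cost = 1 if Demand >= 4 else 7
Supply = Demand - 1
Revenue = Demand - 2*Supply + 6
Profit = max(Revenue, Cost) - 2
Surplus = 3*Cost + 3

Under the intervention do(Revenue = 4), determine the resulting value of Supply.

The intervention breaks the incoming arrows to Revenue: Revenue = Demand - 2*Supply + 6 no longer applies, and Revenue = 4.
Since Supply is not a descendant of the intervened variable, it is unaffected.
Supply = Demand - 1  [with Demand=3]  = 2

2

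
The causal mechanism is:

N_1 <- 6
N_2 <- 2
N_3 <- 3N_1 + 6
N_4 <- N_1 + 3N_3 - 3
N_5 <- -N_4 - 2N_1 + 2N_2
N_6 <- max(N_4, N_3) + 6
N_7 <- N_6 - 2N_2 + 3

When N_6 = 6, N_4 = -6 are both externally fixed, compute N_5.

Setting N_6 = 6, N_4 = -6 by intervention discards those variables' equations.
N_5 = -N_4 - 2N_1 + 2N_2  [with N_4=-6, N_1=6, N_2=2]  = -2

-2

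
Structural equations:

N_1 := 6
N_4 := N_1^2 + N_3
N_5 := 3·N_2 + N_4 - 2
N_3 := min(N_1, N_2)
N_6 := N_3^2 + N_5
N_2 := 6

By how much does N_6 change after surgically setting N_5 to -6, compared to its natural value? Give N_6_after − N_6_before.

-64

The intervention breaks the incoming arrows to N_5: N_5 := 3·N_2 + N_4 - 2 no longer applies, and N_5 = -6.
N_3 = min(N_1, N_2)  [with N_1=6, N_2=6]  = 6
N_6 = N_3^2 + N_5  [with N_3=6, N_5=-6]  = 30
Without intervention: N_3 = min(N_1, N_2)  [with N_1=6, N_2=6]  = 6; N_4 = N_1^2 + N_3  [with N_1=6, N_3=6]  = 42; N_5 = 3·N_2 + N_4 - 2  [with N_2=6, N_4=42]  = 58; N_6 = N_3^2 + N_5  [with N_3=6, N_5=58]  = 94.
Change = 30 − 94 = -64.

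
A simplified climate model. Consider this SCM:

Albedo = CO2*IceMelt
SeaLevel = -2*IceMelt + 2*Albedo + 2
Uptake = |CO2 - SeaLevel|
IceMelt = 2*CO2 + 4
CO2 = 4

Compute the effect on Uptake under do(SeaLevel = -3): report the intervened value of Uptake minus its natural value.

Intervening sets SeaLevel = -3 and removes its equation (SeaLevel = -2*IceMelt + 2*Albedo + 2).
Uptake = |CO2 - SeaLevel|  [with CO2=4, SeaLevel=-3]  = 7
Without intervention: IceMelt = 2*CO2 + 4  [with CO2=4]  = 12; Albedo = CO2*IceMelt  [with CO2=4, IceMelt=12]  = 48; SeaLevel = -2*IceMelt + 2*Albedo + 2  [with IceMelt=12, Albedo=48]  = 74; Uptake = |CO2 - SeaLevel|  [with CO2=4, SeaLevel=74]  = 70.
Change = 7 − 70 = -63.

-63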